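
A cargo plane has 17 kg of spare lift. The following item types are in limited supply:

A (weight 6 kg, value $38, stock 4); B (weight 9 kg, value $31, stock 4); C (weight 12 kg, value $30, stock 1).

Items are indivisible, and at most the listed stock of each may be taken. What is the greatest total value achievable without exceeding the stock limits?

$76

Best selections within weight 17 and stock limits:
- 2×A: weight 12, value 76
- 1×A + 1×B: weight 15, value 69
- 1×A: weight 6, value 38
Best: $76.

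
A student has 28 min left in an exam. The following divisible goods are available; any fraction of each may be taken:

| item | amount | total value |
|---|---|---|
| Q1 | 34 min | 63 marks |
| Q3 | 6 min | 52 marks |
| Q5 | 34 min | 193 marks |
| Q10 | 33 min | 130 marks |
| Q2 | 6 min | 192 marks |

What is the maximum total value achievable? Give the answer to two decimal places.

Take in order of value per unit:
- Q2 (192/6 per unit): all 6 → value 192, running total 192.00
- Q3 (52/6 per unit): all 6 → value 52, running total 244.00
- Q5 (193/34 per unit): 16 of 34 → value 16×193/34 = 90.8235, running total 334.82
Total 334.82.

334.82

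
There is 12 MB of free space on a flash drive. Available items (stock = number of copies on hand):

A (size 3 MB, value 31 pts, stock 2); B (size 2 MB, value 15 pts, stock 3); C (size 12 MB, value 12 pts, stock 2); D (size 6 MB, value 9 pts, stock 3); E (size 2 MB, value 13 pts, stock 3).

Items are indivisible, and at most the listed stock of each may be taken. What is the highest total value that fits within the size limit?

Top feasible selections:
- 2×A + 3×B: size 12, value 107
- 2×A + 2×B + 1×E: size 12, value 105
- 2×A + 1×B + 2×E: size 12, value 103
Best: 107 pts.

107 pts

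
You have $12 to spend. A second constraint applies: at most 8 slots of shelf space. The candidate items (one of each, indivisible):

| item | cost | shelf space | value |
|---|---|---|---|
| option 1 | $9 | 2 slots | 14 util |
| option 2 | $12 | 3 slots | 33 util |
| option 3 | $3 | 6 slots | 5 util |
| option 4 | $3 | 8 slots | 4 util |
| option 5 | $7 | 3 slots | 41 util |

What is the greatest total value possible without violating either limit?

Feasible sets respecting both limits:
- option 5: cost 7, shelf space 3, value 41
- option 2: cost 12, shelf space 3, value 33
- option 1+option 3: cost 12, shelf space 8, value 19
- option 1: cost 9, shelf space 2, value 14
Best: 41 util.

41 util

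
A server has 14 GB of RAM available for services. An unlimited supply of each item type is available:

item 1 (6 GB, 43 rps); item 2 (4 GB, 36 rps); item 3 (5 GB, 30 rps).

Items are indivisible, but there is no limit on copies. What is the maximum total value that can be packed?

Best value-per-unit is item 2 at 36/4; filling with it alone gives 3×36 = 108.
Optimal mix: 1×item 1 + 2×item 2 → memory 14, value 115.

115 rps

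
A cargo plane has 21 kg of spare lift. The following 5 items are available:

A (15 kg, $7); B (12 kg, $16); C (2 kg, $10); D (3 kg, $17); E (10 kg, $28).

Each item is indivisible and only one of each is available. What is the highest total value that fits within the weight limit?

Check high-value combinations within 21 kg:
- C+D+E: weight 2+3+10=15, value 10+17+28=55
- D+E: weight 3+10=13, value 17+28=45
- B+C+D: weight 12+2+3=17, value 16+10+17=43
- C+E: weight 2+10=12, value 10+28=38
- A+C+D: weight 15+2+3=20, value 7+10+17=34
Best: $55.

$55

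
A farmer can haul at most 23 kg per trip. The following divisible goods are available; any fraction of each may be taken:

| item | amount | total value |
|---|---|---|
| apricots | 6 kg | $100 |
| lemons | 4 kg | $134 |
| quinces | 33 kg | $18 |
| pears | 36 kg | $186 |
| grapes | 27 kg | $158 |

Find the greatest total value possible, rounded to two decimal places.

310.07

Take in order of value per unit:
- lemons (134/4 per unit): all 4 → value 134, running total 134.00
- apricots (100/6 per unit): all 6 → value 100, running total 234.00
- grapes (158/27 per unit): 13 of 27 → value 13×158/27 = 76.0741, running total 310.07
Total 310.07.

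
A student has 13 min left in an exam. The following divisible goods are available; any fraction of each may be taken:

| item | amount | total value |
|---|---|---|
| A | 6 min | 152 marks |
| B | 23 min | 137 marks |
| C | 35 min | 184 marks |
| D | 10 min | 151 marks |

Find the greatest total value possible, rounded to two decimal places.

Take in order of value per unit:
- A (152/6 per unit): all 6 → value 152, running total 152.00
- D (151/10 per unit): 7 of 10 → value 7×151/10 = 105.7000, running total 257.70
Total 257.70.

257.70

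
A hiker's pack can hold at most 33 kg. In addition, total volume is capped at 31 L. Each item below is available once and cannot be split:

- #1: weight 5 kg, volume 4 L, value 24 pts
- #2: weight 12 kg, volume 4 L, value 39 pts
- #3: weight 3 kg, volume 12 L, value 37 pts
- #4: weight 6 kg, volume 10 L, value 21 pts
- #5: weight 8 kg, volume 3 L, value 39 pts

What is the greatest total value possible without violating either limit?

Feasible sets respecting both limits:
- #1+#2+#3+#5: weight 28, volume 23, value 139
- #2+#3+#4+#5: weight 29, volume 29, value 136
- #1+#2+#4+#5: weight 31, volume 21, value 123
Best: 139 pts.

139 pts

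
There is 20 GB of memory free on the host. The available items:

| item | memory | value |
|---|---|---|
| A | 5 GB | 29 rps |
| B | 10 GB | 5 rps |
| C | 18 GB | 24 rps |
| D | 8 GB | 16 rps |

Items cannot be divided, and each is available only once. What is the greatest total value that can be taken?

45 rps

Check high-value combinations within 20 GB:
- A+D: memory 5+8=13, value 29+16=45
- A+B: memory 5+10=15, value 29+5=34
- A: memory 5, value 29
- C: memory 18, value 24
Best: 45 rps.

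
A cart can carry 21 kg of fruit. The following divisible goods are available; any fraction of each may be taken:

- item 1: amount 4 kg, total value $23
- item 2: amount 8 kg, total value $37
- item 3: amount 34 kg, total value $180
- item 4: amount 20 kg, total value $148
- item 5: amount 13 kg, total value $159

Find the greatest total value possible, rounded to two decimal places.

218.20

Take in order of value per unit:
- item 5 (159/13 per unit): all 13 → value 159, running total 159.00
- item 4 (148/20 per unit): 8 of 20 → value 8×148/20 = 59.2000, running total 218.20
Total 218.20.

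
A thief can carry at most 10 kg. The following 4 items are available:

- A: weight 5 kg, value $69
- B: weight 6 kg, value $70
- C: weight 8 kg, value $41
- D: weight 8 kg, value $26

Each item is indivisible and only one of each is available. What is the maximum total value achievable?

$70

Check high-value combinations within 10 kg:
- B: weight 6, value 70
- A: weight 5, value 69
- C: weight 8, value 41
Best: $70.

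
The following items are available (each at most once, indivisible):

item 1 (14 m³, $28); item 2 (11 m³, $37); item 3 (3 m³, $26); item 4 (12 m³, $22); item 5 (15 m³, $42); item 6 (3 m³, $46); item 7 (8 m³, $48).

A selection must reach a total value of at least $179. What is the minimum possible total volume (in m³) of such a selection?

37

Subsets with value ≥ 179, sorted by total volume:
- item 2+item 3+item 4+item 6+item 7: volume 37, value 179
- item 1+item 2+item 3+item 6+item 7: volume 39, value 185
- item 2+item 3+item 5+item 6+item 7: volume 40, value 199
Minimum volume: 37 m³.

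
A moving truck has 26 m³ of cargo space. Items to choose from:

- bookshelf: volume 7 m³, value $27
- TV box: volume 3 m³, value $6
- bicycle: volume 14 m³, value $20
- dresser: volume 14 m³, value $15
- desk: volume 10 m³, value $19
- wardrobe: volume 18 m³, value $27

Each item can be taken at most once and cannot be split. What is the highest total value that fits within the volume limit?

Check high-value combinations within 26 m³:
- bookshelf+wardrobe: volume 7+18=25, value 27+27=54
- bookshelf+TV box+bicycle: volume 7+3+14=24, value 27+6+20=53
- bookshelf+TV box+desk: volume 7+3+10=20, value 27+6+19=52
- bookshelf+TV box+dresser: volume 7+3+14=24, value 27+6+15=48
- bookshelf+bicycle: volume 7+14=21, value 27+20=47
Best: $54.

$54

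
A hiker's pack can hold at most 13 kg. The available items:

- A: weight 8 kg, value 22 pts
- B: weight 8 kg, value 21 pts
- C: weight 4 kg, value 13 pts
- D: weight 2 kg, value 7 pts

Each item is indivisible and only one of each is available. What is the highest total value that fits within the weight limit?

Check high-value combinations within 13 kg:
- A+C: weight 8+4=12, value 22+13=35
- B+C: weight 8+4=12, value 21+13=34
- A+D: weight 8+2=10, value 22+7=29
- B+D: weight 8+2=10, value 21+7=28
- A: weight 8, value 22
Best: 35 pts.

35 pts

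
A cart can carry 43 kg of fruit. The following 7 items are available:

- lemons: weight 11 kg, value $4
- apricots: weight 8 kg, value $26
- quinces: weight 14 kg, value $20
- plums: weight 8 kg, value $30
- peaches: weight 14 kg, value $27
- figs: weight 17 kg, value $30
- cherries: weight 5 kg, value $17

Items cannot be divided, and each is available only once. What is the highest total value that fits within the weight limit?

Check high-value combinations within 43 kg:
- apricots+plums+figs+cherries: weight 8+8+17+5=38, value 26+30+30+17=103
- apricots+plums+peaches+cherries: weight 8+8+14+5=35, value 26+30+27+17=100
- quinces+plums+peaches+cherries: weight 14+8+14+5=41, value 20+30+27+17=94
- apricots+quinces+plums+cherries: weight 8+14+8+5=35, value 26+20+30+17=93
- apricots+quinces+peaches+cherries: weight 8+14+14+5=41, value 26+20+27+17=90
Best: $103.

$103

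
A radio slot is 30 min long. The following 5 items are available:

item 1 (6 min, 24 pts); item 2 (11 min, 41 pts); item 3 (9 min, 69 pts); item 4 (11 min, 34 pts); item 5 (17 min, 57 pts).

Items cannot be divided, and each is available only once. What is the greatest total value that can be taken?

Check high-value combinations within 30 min:
- item 1+item 2+item 3: duration 6+11+9=26, value 24+41+69=134
- item 1+item 3+item 4: duration 6+9+11=26, value 24+69+34=127
- item 3+item 5: duration 9+17=26, value 69+57=126
Best: 134 pts.

134 pts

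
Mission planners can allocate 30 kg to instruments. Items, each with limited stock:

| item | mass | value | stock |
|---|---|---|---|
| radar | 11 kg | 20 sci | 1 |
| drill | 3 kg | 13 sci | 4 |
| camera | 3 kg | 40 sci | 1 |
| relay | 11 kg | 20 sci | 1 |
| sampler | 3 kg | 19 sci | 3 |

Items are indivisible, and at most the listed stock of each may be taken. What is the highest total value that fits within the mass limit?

Top feasible selections:
- 4×drill + 1×camera + 3×sampler: mass 24, value 149
- 2×drill + 1×camera + 1×relay + 3×sampler: mass 29, value 143
Best: 149 sci.

149 sci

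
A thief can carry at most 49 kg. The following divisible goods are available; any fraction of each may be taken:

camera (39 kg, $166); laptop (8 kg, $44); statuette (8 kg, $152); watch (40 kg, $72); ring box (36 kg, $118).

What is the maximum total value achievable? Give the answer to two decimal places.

336.46

Take in order of value per unit:
- statuette (152/8 per unit): all 8 → value 152, running total 152.00
- laptop (44/8 per unit): all 8 → value 44, running total 196.00
- camera (166/39 per unit): 33 of 39 → value 33×166/39 = 140.4615, running total 336.46
Total 336.46.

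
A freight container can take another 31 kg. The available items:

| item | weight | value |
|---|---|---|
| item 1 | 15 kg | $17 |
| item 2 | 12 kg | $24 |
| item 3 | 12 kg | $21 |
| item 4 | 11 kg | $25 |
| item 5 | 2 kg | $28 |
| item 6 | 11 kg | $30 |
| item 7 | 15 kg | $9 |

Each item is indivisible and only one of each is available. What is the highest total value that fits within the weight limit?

This is a 0/1 knapsack; check combinations near the capacity.
- item 4+item 5+item 6: weight 11+2+11=24, value 25+28+30=83
- item 2+item 5+item 6: weight 12+2+11=25, value 24+28+30=82
- item 3+item 5+item 6: weight 12+2+11=25, value 21+28+30=79
- item 2+item 4+item 5: weight 12+11+2=25, value 24+25+28=77
Best: $83.

$83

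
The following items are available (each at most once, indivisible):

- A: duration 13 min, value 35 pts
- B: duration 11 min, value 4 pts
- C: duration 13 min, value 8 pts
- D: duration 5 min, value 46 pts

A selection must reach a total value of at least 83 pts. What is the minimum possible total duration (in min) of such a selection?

29

Subsets with value ≥ 83, sorted by total duration:
- A+B+D: duration 29, value 85
- A+C+D: duration 31, value 89
- A+B+C+D: duration 42, value 93
Minimum duration: 29 min.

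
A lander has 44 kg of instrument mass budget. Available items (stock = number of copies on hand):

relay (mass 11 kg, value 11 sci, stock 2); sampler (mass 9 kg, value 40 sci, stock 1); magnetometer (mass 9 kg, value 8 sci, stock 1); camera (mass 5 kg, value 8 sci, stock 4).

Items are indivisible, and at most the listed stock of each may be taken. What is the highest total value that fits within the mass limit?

Best selections within mass 44 and stock limits:
- 1×relay + 1×sampler + 4×camera: mass 40, value 83
- 1×relay + 1×sampler + 1×magnetometer + 3×camera: mass 44, value 83
- 1×sampler + 1×magnetometer + 4×camera: mass 38, value 80
- 2×relay + 1×sampler + 2×camera: mass 41, value 78
Best: 83 sci.

83 sci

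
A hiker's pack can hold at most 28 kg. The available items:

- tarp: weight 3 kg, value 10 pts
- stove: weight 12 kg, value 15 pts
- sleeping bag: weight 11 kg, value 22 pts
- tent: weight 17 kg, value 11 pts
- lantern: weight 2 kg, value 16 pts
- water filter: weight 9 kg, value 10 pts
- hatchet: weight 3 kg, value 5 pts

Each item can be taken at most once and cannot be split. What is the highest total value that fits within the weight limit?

Check high-value combinations within 28 kg:
- tarp+stove+sleeping bag+lantern: weight 3+12+11+2=28, value 10+15+22+16=63
- tarp+sleeping bag+lantern+water filter+hatchet: weight 3+11+2+9+3=28, value 10+22+16+10+5=63
- tarp+sleeping bag+lantern+water filter: weight 3+11+2+9=25, value 10+22+16+10=58
- stove+sleeping bag+lantern+hatchet: weight 12+11+2+3=28, value 15+22+16+5=58
- tarp+sleeping bag+lantern+hatchet: weight 3+11+2+3=19, value 10+22+16+5=53
Best: 63 pts.

63 pts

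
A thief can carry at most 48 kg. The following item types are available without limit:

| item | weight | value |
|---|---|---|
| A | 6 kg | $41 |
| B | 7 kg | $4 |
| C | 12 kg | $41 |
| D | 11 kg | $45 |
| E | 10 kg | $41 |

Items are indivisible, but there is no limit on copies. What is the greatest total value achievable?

Best value-per-unit is A at 41/6, and filling with it alone uses weight 8×6=48. No mix of the others beats 8×41 = 328.

$328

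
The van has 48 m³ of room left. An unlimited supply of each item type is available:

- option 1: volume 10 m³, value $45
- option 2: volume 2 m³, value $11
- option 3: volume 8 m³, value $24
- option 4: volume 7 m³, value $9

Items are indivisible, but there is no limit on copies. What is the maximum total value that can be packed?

$264

Best value-per-unit is option 2 at 11/2, and filling with it alone uses volume 24×2=48. No mix of the others beats 24×11 = 264.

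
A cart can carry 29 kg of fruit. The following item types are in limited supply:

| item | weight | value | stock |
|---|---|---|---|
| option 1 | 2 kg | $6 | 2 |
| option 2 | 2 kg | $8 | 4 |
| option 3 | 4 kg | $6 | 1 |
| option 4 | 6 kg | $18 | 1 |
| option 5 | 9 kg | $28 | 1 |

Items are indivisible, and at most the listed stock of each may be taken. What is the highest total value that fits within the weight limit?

$90

Top feasible selections:
- 2×option 1 + 4×option 2 + 1×option 4 + 1×option 5: weight 27, value 90
- 1×option 1 + 4×option 2 + 1×option 3 + 1×option 4 + 1×option 5: weight 29, value 90
Best: $90.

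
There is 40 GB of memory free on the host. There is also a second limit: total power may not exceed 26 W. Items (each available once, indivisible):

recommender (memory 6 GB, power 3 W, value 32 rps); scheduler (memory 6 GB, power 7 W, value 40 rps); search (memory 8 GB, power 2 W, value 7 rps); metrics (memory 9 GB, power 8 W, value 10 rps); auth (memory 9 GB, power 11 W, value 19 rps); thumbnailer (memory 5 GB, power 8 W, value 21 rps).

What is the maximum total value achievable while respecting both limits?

Feasible sets respecting both limits:
- recommender+scheduler+metrics+thumbnailer: memory 26, power 26, value 103
- recommender+scheduler+search+thumbnailer: memory 25, power 20, value 100
- recommender+scheduler+search+auth: memory 29, power 23, value 98
Best: 103 rps.

103 rps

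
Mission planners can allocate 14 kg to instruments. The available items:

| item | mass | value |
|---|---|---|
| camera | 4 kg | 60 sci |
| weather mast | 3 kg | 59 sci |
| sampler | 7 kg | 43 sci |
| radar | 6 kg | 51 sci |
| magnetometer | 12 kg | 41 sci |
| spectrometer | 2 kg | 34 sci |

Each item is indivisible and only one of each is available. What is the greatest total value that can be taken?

Check high-value combinations within 14 kg:
- camera+weather mast+radar: mass 4+3+6=13, value 60+59+51=170
- camera+weather mast+sampler: mass 4+3+7=14, value 60+59+43=162
- camera+weather mast+spectrometer: mass 4+3+2=9, value 60+59+34=153
- camera+radar+spectrometer: mass 4+6+2=12, value 60+51+34=145
Best: 170 sci.

170 sci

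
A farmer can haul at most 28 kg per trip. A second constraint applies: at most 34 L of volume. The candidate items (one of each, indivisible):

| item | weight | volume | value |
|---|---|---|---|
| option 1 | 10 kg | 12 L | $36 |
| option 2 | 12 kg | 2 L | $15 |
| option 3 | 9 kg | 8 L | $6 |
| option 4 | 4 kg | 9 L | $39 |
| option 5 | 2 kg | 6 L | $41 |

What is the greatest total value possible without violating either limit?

$131

Feasible sets respecting both limits:
- option 1+option 2+option 4+option 5: weight 28, volume 29, value 131
- option 1+option 4+option 5: weight 16, volume 27, value 116
- option 2+option 3+option 4+option 5: weight 27, volume 25, value 101
- option 2+option 4+option 5: weight 18, volume 17, value 95
Best: $131.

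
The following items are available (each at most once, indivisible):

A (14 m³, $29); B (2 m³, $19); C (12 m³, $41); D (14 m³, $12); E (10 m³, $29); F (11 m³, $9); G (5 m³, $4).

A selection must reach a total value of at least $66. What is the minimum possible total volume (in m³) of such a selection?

Subsets with value ≥ 66, sorted by total volume:
- C+E: volume 22, value 70
- B+C+E: volume 24, value 89
- B+C+F: volume 25, value 69
Minimum volume: 22 m³.

22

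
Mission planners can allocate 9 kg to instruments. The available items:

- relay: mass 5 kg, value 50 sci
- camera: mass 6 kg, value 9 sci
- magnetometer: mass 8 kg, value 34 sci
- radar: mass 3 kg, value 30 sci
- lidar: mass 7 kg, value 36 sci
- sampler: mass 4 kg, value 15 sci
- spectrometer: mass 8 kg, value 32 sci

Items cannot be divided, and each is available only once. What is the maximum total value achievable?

This is a 0/1 knapsack; check combinations near the capacity.
- relay+radar: mass 5+3=8, value 50+30=80
- relay+sampler: mass 5+4=9, value 50+15=65
- relay: mass 5, value 50
- radar+sampler: mass 3+4=7, value 30+15=45
Best: 80 sci.

80 sci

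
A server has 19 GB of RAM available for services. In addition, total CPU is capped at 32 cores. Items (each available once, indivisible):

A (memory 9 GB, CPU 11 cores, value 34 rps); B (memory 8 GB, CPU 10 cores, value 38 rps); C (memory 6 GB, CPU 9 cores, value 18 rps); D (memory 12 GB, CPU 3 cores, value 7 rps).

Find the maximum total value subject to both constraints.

72 rps

Feasible sets respecting both limits:
- A+B: memory 17, CPU 21, value 72
- B+C: memory 14, CPU 19, value 56
- A+C: memory 15, CPU 20, value 52
- B: memory 8, CPU 10, value 38
Best: 72 rps.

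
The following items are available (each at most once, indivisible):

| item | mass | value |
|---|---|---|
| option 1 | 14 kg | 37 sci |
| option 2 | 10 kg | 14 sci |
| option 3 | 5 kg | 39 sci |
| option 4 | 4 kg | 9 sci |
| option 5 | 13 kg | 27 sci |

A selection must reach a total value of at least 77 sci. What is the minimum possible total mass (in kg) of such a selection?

23

Subsets with value ≥ 77, sorted by total mass:
- option 1+option 3+option 4: mass 23, value 85
- option 2+option 3+option 5: mass 28, value 80
- option 1+option 2+option 3: mass 29, value 90
- option 1+option 3+option 5: mass 32, value 103
Minimum mass: 23 kg.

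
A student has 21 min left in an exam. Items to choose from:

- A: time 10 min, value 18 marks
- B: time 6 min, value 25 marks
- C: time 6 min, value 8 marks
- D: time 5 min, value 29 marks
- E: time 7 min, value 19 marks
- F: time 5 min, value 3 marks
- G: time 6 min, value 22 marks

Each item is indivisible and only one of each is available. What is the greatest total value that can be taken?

Check high-value combinations within 21 min:
- B+D+G: time 6+5+6=17, value 25+29+22=76
- B+D+E: time 6+5+7=18, value 25+29+19=73
- A+B+D: time 10+6+5=21, value 18+25+29=72
- D+E+G: time 5+7+6=18, value 29+19+22=70
Best: 76 marks.

76 marks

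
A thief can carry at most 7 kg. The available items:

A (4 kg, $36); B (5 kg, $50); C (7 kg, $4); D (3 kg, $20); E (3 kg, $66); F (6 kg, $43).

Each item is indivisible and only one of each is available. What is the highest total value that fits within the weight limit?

$102

This is a 0/1 knapsack; check combinations near the capacity.
- A+E: weight 4+3=7, value 36+66=102
- D+E: weight 3+3=6, value 20+66=86
- E: weight 3, value 66
- A+D: weight 4+3=7, value 36+20=56
- B: weight 5, value 50
Best: $102.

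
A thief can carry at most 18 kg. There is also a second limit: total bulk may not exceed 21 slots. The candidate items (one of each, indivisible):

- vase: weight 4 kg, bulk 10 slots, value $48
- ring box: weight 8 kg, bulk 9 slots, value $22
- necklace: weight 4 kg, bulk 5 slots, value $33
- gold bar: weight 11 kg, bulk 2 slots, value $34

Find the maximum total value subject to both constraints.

Feasible sets respecting both limits:
- vase+gold bar: weight 15, bulk 12, value 82
- vase+necklace: weight 8, bulk 15, value 81
- vase+ring box: weight 12, bulk 19, value 70
Best: $82.

$82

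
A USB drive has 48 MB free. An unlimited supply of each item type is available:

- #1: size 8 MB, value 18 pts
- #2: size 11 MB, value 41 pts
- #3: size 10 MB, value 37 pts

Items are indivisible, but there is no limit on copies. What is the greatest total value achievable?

166 pts

Best value-per-unit is #2 at 41/11; filling with it alone gives 4×41 = 164.
Optimal mix: 1×#1 + 4×#3 → size 48, value 166.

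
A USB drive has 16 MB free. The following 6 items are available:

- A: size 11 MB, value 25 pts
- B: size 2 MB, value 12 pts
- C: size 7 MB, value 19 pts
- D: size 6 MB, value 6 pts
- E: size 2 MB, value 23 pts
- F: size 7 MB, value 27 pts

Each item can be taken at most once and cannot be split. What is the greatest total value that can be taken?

This is a 0/1 knapsack; check combinations near the capacity.
- C+E+F: size 7+2+7=16, value 19+23+27=69
- B+E+F: size 2+2+7=11, value 12+23+27=62
- A+B+E: size 11+2+2=15, value 25+12+23=60
Best: 69 pts.

69 pts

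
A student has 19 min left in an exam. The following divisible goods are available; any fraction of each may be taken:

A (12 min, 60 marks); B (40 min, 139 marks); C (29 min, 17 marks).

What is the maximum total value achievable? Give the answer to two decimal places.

Take in order of value per unit:
- A (60/12 per unit): all 12 → value 60, running total 60.00
- B (139/40 per unit): 7 of 40 → value 7×139/40 = 24.3250, running total 84.33
Total 84.33.

84.33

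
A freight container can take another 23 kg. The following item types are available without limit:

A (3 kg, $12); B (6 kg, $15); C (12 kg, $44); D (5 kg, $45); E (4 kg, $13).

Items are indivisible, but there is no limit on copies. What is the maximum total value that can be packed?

$192

Best value-per-unit is D at 45/5; filling with it alone gives 4×45 = 180.
Optimal mix: 1×A + 4×D → weight 23, value 192.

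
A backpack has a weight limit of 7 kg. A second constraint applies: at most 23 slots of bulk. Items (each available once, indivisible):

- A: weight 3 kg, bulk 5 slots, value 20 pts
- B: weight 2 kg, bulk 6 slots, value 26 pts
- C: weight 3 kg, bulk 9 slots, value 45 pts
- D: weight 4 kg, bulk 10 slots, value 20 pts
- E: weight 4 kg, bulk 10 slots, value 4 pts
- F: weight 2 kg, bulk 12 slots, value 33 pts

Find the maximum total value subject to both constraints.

79 pts

Feasible sets respecting both limits:
- A+B+F: weight 7, bulk 23, value 79
- C+F: weight 5, bulk 21, value 78
- B+C: weight 5, bulk 15, value 71
- A+C: weight 6, bulk 14, value 65
Best: 79 pts.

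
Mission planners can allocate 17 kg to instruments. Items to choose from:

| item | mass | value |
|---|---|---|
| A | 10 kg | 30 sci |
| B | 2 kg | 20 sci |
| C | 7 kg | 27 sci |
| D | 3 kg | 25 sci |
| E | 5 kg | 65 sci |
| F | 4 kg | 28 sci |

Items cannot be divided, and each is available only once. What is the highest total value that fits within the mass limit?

138 sci

Check high-value combinations within 17 kg:
- B+D+E+F: mass 2+3+5+4=14, value 20+25+65+28=138
- B+C+D+E: mass 2+7+3+5=17, value 20+27+25+65=137
- C+E+F: mass 7+5+4=16, value 27+65+28=120
- D+E+F: mass 3+5+4=12, value 25+65+28=118
- C+D+E: mass 7+3+5=15, value 27+25+65=117
Best: 138 sci.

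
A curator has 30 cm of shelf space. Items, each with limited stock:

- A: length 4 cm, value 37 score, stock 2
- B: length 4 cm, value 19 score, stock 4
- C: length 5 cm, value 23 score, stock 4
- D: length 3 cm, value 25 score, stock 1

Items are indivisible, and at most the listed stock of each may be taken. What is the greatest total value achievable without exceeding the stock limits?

Best selections within length 30 and stock limits:
- 2×A + 1×B + 3×C + 1×D: length 30, value 187
- 2×A + 2×B + 2×C + 1×D: length 29, value 183
Best: 187 score.

187 score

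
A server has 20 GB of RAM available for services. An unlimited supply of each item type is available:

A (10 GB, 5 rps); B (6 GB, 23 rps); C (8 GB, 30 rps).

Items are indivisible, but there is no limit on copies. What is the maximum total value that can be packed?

Best value-per-unit is B at 23/6; filling with it alone gives 3×23 = 69.
Optimal mix: 2×B + 1×C → memory 20, value 76.

76 rps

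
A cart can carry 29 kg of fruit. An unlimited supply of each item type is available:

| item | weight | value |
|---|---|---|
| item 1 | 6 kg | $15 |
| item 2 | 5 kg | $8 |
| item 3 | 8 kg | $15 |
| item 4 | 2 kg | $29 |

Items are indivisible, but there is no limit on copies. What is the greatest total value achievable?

$406

Best value-per-unit is item 4 at 29/2, and filling with it alone uses weight 14×2=28. No mix of the others beats 14×29 = 406.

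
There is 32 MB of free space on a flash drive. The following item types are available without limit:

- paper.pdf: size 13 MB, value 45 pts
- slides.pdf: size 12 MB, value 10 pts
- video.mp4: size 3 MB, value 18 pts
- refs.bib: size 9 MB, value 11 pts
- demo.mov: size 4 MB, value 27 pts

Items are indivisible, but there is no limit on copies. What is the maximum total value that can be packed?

216 pts

Best value-per-unit is demo.mov at 27/4, and filling with it alone uses size 8×4=32. No mix of the others beats 8×27 = 216.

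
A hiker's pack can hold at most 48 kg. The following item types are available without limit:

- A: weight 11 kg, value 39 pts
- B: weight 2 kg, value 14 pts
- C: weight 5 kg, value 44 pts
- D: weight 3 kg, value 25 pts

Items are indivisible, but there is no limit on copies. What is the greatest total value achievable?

421 pts

Best value-per-unit is C at 44/5; filling with it alone gives 9×44 = 396.
Optimal mix: 9×C + 1×D → weight 48, value 421.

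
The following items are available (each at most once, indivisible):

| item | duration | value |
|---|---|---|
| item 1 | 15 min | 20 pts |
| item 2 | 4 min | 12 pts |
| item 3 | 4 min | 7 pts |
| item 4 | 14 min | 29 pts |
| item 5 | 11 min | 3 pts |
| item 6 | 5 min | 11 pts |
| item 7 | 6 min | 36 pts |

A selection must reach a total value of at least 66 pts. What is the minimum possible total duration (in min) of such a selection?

Subsets with value ≥ 66, sorted by total duration:
- item 2+item 3+item 6+item 7: duration 19, value 66
- item 2+item 4+item 7: duration 24, value 77
- item 3+item 4+item 7: duration 24, value 72
Minimum duration: 19 min.

19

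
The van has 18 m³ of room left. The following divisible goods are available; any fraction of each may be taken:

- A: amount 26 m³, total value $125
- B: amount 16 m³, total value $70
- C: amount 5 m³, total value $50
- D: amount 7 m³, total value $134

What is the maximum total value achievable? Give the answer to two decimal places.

Take in order of value per unit:
- D (134/7 per unit): all 7 → value 134, running total 134.00
- C (50/5 per unit): all 5 → value 50, running total 184.00
- A (125/26 per unit): 6 of 26 → value 6×125/26 = 28.8462, running total 212.85
Total 212.85.

212.85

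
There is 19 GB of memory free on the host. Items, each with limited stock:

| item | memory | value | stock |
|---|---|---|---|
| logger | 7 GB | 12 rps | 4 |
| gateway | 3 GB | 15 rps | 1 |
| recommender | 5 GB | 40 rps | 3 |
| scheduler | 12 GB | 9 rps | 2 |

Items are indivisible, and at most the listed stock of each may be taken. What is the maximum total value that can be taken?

135 rps

Best selections within memory 19 and stock limits:
- 1×gateway + 3×recommender: memory 18, value 135
- 3×recommender: memory 15, value 120
Best: 135 rps.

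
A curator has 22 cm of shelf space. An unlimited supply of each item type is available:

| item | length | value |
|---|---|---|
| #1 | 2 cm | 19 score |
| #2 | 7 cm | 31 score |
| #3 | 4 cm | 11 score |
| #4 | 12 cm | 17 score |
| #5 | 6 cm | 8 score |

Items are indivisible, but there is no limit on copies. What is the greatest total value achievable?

Best value-per-unit is #1 at 19/2, and filling with it alone uses length 11×2=22. No mix of the others beats 11×19 = 209.

209 score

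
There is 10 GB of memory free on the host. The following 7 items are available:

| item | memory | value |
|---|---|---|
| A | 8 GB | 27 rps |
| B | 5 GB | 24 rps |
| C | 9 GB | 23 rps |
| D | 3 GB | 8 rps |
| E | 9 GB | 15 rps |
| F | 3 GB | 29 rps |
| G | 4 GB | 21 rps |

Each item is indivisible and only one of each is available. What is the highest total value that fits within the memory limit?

58 rps

Check high-value combinations within 10 GB:
- D+F+G: memory 3+3+4=10, value 8+29+21=58
- B+F: memory 5+3=8, value 24+29=53
- F+G: memory 3+4=7, value 29+21=50
Best: 58 rps.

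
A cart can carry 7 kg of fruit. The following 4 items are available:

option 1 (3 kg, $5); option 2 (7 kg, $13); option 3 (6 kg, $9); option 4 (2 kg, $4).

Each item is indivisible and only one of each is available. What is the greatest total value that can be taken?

Check high-value combinations within 7 kg:
- option 2: weight 7, value 13
- option 1+option 4: weight 3+2=5, value 5+4=9
- option 3: weight 6, value 9
Best: $13.

$13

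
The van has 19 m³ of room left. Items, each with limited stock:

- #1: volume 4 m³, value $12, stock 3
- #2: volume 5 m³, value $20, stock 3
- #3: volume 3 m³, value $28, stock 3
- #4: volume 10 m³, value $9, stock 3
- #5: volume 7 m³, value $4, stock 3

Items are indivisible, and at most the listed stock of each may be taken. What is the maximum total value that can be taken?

Top feasible selections:
- 2×#2 + 3×#3: volume 19, value 124
- 1×#1 + 1×#2 + 3×#3: volume 18, value 116
- 2×#1 + 3×#3: volume 17, value 108
- 1×#2 + 3×#3: volume 14, value 104
Best: $124.

$124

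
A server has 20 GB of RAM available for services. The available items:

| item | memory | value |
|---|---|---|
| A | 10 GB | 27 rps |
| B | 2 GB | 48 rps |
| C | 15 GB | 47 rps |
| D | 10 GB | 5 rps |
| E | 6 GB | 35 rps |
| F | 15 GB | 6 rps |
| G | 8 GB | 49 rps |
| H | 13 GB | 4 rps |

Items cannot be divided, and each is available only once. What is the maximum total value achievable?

This is a 0/1 knapsack; check combinations near the capacity.
- B+E+G: memory 2+6+8=16, value 48+35+49=132
- A+B+G: memory 10+2+8=20, value 27+48+49=124
- A+B+E: memory 10+2+6=18, value 27+48+35=110
Best: 132 rps.

132 rps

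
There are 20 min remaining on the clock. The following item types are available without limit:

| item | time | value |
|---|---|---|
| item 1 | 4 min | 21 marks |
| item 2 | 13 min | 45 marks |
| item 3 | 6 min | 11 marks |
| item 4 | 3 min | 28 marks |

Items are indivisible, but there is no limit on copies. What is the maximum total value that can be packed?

168 marks

Best value-per-unit is item 4 at 28/3, and filling with it alone uses time 6×3=18. No mix of the others beats 6×28 = 168.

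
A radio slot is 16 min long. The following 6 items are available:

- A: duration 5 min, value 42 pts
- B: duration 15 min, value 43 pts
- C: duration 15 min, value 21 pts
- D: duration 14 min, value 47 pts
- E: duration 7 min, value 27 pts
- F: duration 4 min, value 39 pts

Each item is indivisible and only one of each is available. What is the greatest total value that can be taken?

108 pts

This is a 0/1 knapsack; check combinations near the capacity.
- A+E+F: duration 5+7+4=16, value 42+27+39=108
- A+F: duration 5+4=9, value 42+39=81
- A+E: duration 5+7=12, value 42+27=69
Best: 108 pts.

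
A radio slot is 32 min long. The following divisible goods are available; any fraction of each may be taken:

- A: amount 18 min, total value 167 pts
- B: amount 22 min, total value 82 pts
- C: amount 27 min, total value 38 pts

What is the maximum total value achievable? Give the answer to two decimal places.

Take in order of value per unit:
- A (167/18 per unit): all 18 → value 167, running total 167.00
- B (82/22 per unit): 14 of 22 → value 14×82/22 = 52.1818, running total 219.18
Total 219.18.

219.18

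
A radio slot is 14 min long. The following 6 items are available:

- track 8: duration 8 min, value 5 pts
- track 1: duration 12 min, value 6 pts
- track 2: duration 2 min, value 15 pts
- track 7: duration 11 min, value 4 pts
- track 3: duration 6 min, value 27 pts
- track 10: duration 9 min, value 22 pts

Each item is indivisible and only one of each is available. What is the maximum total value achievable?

42 pts

Check high-value combinations within 14 min:
- track 2+track 3: duration 2+6=8, value 15+27=42
- track 2+track 10: duration 2+9=11, value 15+22=37
- track 8+track 3: duration 8+6=14, value 5+27=32
Best: 42 pts.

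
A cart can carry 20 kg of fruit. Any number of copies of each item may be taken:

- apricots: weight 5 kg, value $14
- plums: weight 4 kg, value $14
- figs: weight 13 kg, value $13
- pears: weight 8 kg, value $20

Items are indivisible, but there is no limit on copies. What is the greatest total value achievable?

Best value-per-unit is plums at 14/4, and filling with it alone uses weight 5×4=20. No mix of the others beats 5×14 = 70.

$70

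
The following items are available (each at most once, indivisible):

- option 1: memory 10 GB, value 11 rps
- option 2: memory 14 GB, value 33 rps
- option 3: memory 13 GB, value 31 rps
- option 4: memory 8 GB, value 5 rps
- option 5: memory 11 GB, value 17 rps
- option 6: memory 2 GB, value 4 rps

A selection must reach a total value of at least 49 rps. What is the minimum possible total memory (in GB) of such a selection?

25

Subsets with value ≥ 49, sorted by total memory:
- option 2+option 5: memory 25, value 50
- option 3+option 5+option 6: memory 26, value 52
Minimum memory: 25 GB.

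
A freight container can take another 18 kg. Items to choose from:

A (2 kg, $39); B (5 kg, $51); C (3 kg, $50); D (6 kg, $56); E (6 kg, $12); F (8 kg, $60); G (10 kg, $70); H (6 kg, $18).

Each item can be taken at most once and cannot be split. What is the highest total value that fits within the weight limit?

Check high-value combinations within 18 kg:
- A+B+C+F: weight 2+5+3+8=18, value 39+51+50+60=200
- A+B+C+D: weight 2+5+3+6=16, value 39+51+50+56=196
- B+C+G: weight 5+3+10=18, value 51+50+70=171
- C+D+F: weight 3+6+8=17, value 50+56+60=166
Best: $200.

$200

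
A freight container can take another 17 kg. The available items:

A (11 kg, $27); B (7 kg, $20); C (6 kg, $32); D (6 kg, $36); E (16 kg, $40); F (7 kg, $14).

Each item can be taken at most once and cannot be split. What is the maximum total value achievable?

$68

This is a 0/1 knapsack; check combinations near the capacity.
- C+D: weight 6+6=12, value 32+36=68
- A+D: weight 11+6=17, value 27+36=63
- A+C: weight 11+6=17, value 27+32=59
- B+D: weight 7+6=13, value 20+36=56
- B+C: weight 7+6=13, value 20+32=52
Best: $68.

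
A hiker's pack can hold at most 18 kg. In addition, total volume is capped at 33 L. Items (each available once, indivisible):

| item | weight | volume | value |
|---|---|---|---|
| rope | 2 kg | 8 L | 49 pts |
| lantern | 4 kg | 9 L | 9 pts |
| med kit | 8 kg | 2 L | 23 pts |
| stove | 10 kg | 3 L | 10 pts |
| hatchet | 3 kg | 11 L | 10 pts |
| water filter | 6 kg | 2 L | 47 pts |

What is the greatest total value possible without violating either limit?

Feasible sets respecting both limits:
- rope+med kit+water filter: weight 16, volume 12, value 119
- rope+lantern+hatchet+water filter: weight 15, volume 30, value 115
- rope+stove+water filter: weight 18, volume 13, value 106
- rope+hatchet+water filter: weight 11, volume 21, value 106
Best: 119 pts.

119 pts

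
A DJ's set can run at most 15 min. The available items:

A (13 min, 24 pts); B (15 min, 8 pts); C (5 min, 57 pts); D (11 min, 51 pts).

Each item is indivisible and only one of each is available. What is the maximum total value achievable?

Check high-value combinations within 15 min:
- C: duration 5, value 57
- D: duration 11, value 51
- A: duration 13, value 24
- B: duration 15, value 8
Best: 57 pts.

57 pts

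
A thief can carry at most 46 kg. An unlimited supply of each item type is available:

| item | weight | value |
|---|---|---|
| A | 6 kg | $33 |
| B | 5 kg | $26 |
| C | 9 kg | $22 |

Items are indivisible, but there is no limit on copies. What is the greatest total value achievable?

Best value-per-unit is A at 33/6; filling with it alone gives 7×33 = 231.
Optimal mix: 6×A + 2×B → weight 46, value 250.

$250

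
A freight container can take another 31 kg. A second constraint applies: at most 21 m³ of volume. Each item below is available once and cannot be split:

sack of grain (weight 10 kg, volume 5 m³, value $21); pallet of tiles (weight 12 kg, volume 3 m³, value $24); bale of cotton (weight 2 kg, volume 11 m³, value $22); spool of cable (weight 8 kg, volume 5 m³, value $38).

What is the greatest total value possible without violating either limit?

$84

Feasible sets respecting both limits:
- pallet of tiles+bale of cotton+spool of cable: weight 22, volume 19, value 84
- sack of grain+pallet of tiles+spool of cable: weight 30, volume 13, value 83
- sack of grain+bale of cotton+spool of cable: weight 20, volume 21, value 81
- sack of grain+pallet of tiles+bale of cotton: weight 24, volume 19, value 67
Best: $84.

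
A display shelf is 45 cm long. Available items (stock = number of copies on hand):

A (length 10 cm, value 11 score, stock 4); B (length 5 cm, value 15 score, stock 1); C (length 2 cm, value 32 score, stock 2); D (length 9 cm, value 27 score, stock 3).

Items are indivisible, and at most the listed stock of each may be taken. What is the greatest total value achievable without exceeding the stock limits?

160 score

Best selections within length 45 and stock limits:
- 1×B + 2×C + 3×D: length 36, value 160
- 1×A + 2×C + 3×D: length 41, value 156
- 2×C + 3×D: length 31, value 145
Best: 160 score.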